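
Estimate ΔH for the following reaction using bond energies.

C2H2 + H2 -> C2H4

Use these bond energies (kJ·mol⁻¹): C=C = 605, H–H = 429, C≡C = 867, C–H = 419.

ΔH ≈ −147 kJ

Bonds broken (reactants):
  C≡C: 1 × 867 = 867
  C–H: 2 × 419 = 838
  H–H: 1 × 429 = 429
  Σ(broken) = 2134 kJ
Bonds formed (products):
  C–H: 4 × 419 = 1676
  C=C: 1 × 605 = 605
  Σ(formed) = 2281 kJ
ΔH = Σ(broken) − Σ(formed) = 2134 − 2281 = −147 kJ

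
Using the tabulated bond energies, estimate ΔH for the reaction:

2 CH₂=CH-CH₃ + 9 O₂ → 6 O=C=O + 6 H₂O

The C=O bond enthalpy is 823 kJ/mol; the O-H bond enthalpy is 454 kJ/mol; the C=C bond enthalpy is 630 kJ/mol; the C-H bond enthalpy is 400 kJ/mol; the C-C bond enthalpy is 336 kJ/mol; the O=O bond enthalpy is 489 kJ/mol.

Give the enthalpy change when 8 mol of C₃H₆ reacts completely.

ΔH = −16764 kJ

Bonds broken (reactants):
  C-C: 2 × 336 = 672
  C-H: 12 × 400 = 4800
  C=C: 2 × 630 = 1260
  O=O: 9 × 489 = 4401
  Σ(broken) = 11133 kJ
Bonds formed (products):
  C=O: 12 × 823 = 9876
  O-H: 12 × 454 = 5448
  Σ(formed) = 15324 kJ
ΔH = Σ(broken) − Σ(formed) = 11133 − 15324 = −4191 kJ
For 4× the reaction as written: 4 × (−4191) = −16764 kJ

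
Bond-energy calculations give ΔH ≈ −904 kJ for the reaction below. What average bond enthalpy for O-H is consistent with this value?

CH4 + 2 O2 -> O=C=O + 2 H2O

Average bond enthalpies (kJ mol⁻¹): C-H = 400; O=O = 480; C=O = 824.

D(O-H) ≈ 454 kJ/mol

Let D be the O-H bond energy.
Σ(broken) = 4×400 + 2×480 = 2560
Σ(formed) = 2×824 + 4×D = 1648 + 4D
ΔH = Σ(broken) − Σ(formed) = (2560) − (1648 + 4D) = +912 − 4D
Setting this equal to −904 kJ gives 4D = 1816, so D = 454 kJ/mol.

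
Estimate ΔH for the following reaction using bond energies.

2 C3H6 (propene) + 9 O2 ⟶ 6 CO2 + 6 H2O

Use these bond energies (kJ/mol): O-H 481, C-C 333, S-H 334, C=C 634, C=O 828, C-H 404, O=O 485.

Bonds broken (reactants):
  C-C: 2 × 333 = 666
  C-H: 12 × 404 = 4848
  C=C: 2 × 634 = 1268
  O=O: 9 × 485 = 4365
  Σ(broken) = 11147 kJ
Bonds formed (products):
  C=O: 12 × 828 = 9936
  O-H: 12 × 481 = 5772
  Σ(formed) = 15708 kJ
ΔH = Σ(broken) − Σ(formed) = 11147 − 15708 = −4561 kJ

ΔH ≈ −4561 kJ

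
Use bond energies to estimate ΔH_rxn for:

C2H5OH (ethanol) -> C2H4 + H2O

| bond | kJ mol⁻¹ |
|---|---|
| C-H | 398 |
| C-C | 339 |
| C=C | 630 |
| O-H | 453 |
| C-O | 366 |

Bonds broken (reactants):
  C-C: 1 × 339 = 339
  C-H: 5 × 398 = 1990
  C-O: 1 × 366 = 366
  O-H: 1 × 453 = 453
  Σ(broken) = 3148 kJ
Bonds formed (products):
  C-H: 4 × 398 = 1592
  C=C: 1 × 630 = 630
  O-H: 2 × 453 = 906
  Σ(formed) = 3128 kJ
ΔH = Σ(broken) − Σ(formed) = 3148 − 3128 = +20 kJ

ΔH ≈ +20 kJ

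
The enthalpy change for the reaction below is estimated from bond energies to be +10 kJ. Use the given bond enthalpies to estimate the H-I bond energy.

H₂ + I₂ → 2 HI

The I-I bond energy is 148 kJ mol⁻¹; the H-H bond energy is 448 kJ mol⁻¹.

D(H-I) ≈ 293 kJ/mol

Let D be the H-I bond energy.
Σ(broken) = 1×448 + 1×148 = 596
Σ(formed) = 2×D = 2D
ΔH = Σ(broken) − Σ(formed) = (596) − (2D) = +596 − 2D
Setting this equal to +10 kJ gives 2D = 586, so D = 293 kJ/mol.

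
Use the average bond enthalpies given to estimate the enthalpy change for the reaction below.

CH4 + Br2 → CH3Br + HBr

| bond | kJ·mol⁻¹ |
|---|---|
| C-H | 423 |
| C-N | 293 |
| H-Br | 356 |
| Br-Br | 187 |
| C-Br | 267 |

ΔH ≈ −13 kJ

Bonds broken (reactants):
  Br-Br: 1 × 187 = 187
  C-H: 4 × 423 = 1692
  Σ(broken) = 1879 kJ
Bonds formed (products):
  C-Br: 1 × 267 = 267
  C-H: 3 × 423 = 1269
  H-Br: 1 × 356 = 356
  Σ(formed) = 1892 kJ
ΔH = Σ(broken) − Σ(formed) = 1879 − 1892 = −13 kJ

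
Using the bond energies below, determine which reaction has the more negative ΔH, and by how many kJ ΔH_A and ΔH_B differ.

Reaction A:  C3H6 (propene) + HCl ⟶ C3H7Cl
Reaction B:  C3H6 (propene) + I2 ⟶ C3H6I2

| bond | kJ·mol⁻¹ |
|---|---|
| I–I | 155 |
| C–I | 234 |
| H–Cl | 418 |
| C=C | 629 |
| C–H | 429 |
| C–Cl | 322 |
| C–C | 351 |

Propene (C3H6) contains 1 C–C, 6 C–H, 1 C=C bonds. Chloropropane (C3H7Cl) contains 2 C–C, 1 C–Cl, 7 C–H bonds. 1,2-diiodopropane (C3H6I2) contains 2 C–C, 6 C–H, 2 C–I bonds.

Reaction A:
  Bonds broken (reactants):
    C–C: 1 × 351 = 351
    C–H: 6 × 429 = 2574
    C=C: 1 × 629 = 629
    H–Cl: 1 × 418 = 418
    Σ(broken) = 3972 kJ
  Bonds formed (products):
    C–C: 2 × 351 = 702
    C–Cl: 1 × 322 = 322
    C–H: 7 × 429 = 3003
    Σ(formed) = 4027 kJ
  ΔH_A = 3972 − 4027 = −55 kJ
Reaction B:
  Bonds broken (reactants):
    C–C: 1 × 351 = 351
    C–H: 6 × 429 = 2574
    C=C: 1 × 629 = 629
    I–I: 1 × 155 = 155
    Σ(broken) = 3709 kJ
  Bonds formed (products):
    C–C: 2 × 351 = 702
    C–H: 6 × 429 = 2574
    C–I: 2 × 234 = 468
    Σ(formed) = 3744 kJ
  ΔH_B = 3709 − 3744 = −35 kJ
ΔH_A − ΔH_B = −20 kJ, so reaction A has the more negative ΔH; |ΔH_A − ΔH_B| = 20 kJ.

Reaction A, by 20 kJ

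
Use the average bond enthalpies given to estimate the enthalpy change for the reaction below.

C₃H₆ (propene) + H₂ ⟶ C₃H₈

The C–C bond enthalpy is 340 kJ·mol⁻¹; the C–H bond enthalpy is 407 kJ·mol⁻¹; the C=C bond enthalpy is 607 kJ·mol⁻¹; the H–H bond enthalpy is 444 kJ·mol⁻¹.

ΔH ≈ −103 kJ

Bonds broken (reactants):
  C–C: 1 × 340 = 340
  C–H: 6 × 407 = 2442
  C=C: 1 × 607 = 607
  H–H: 1 × 444 = 444
  Σ(broken) = 3833 kJ
Bonds formed (products):
  C–C: 2 × 340 = 680
  C–H: 8 × 407 = 3256
  Σ(formed) = 3936 kJ
ΔH = Σ(broken) − Σ(formed) = 3833 − 3936 = −103 kJ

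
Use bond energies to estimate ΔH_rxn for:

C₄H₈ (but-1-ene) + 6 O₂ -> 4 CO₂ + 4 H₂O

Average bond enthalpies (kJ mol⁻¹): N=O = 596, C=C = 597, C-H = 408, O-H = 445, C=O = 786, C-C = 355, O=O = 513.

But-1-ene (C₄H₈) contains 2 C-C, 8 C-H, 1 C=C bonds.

Bonds broken (reactants):
  C-C: 2 × 355 = 710
  C-H: 8 × 408 = 3264
  C=C: 1 × 597 = 597
  O=O: 6 × 513 = 3078
  Σ(broken) = 7649 kJ
Bonds formed (products):
  C=O: 8 × 786 = 6288
  O-H: 8 × 445 = 3560
  Σ(formed) = 9848 kJ
ΔH = Σ(broken) − Σ(formed) = 7649 − 9848 = −2199 kJ

ΔH ≈ −2199 kJ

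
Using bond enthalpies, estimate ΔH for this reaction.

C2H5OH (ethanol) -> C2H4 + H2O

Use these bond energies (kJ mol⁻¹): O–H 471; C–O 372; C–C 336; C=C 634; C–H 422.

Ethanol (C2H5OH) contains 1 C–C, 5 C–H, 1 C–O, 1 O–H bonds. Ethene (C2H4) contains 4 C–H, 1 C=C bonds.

ΔH ≈ +25 kJ

Bonds broken (reactants):
  C–C: 1 × 336 = 336
  C–H: 5 × 422 = 2110
  C–O: 1 × 372 = 372
  O–H: 1 × 471 = 471
  Σ(broken) = 3289 kJ
Bonds formed (products):
  C–H: 4 × 422 = 1688
  C=C: 1 × 634 = 634
  O–H: 2 × 471 = 942
  Σ(formed) = 3264 kJ
ΔH = Σ(broken) − Σ(formed) = 3289 − 3264 = +25 kJ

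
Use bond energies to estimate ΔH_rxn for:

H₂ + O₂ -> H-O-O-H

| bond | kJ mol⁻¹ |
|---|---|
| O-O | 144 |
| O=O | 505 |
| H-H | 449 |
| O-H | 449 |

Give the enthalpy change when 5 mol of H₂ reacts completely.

ΔH = −440 kJ

Bonds broken (reactants):
  H-H: 1 × 449 = 449
  O=O: 1 × 505 = 505
  Σ(broken) = 954 kJ
Bonds formed (products):
  O-H: 2 × 449 = 898
  O-O: 1 × 144 = 144
  Σ(formed) = 1042 kJ
ΔH = Σ(broken) − Σ(formed) = 954 − 1042 = −88 kJ
For 5× the reaction as written: 5 × (−88) = −440 kJ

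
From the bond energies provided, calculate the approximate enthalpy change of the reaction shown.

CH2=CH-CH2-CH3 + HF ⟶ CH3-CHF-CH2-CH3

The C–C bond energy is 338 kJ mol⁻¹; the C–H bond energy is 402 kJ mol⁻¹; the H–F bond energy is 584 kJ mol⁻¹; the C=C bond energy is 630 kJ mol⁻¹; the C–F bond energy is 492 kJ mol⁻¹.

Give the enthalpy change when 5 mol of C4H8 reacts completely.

Bonds broken (reactants):
  C–C: 2 × 338 = 676
  C–H: 8 × 402 = 3216
  C=C: 1 × 630 = 630
  H–F: 1 × 584 = 584
  Σ(broken) = 5106 kJ
Bonds formed (products):
  C–C: 3 × 338 = 1014
  C–F: 1 × 492 = 492
  C–H: 9 × 402 = 3618
  Σ(formed) = 5124 kJ
ΔH = Σ(broken) − Σ(formed) = 5106 − 5124 = −18 kJ
For 5× the reaction as written: 5 × (−18) = −90 kJ

ΔH = −90 kJ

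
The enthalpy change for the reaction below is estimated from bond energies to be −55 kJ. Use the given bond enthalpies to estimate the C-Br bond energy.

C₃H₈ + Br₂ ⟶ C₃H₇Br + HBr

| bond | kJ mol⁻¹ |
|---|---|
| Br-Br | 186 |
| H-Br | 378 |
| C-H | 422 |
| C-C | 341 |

D(C-Br) ≈ 285 kJ/mol

Let D be the C-Br bond energy.
Σ(broken) = 1×186 + 2×341 + 8×422 = 4244
Σ(formed) = 1×D + 2×341 + 7×422 + 1×378 = 4014 + D
ΔH = Σ(broken) − Σ(formed) = (4244) − (4014 + D) = +230 − D
Setting this equal to −55 kJ gives D = 285 kJ/mol.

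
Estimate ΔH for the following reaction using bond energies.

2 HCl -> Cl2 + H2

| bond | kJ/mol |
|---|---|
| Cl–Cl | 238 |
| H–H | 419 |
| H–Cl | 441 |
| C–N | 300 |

Bonds broken (reactants):
  H–Cl: 2 × 441 = 882
  Σ(broken) = 882 kJ
Bonds formed (products):
  Cl–Cl: 1 × 238 = 238
  H–H: 1 × 419 = 419
  Σ(formed) = 657 kJ
ΔH = Σ(broken) − Σ(formed) = 882 − 657 = +225 kJ

ΔH ≈ +225 kJ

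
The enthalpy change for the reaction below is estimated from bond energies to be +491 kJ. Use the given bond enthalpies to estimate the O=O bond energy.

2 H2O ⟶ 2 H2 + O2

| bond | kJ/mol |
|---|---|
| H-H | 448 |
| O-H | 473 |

D(O=O) ≈ 505 kJ/mol

Let D be the O=O bond energy.
Σ(broken) = 4×473 = 1892
Σ(formed) = 2×448 + 1×D = 896 + D
ΔH = Σ(broken) − Σ(formed) = (1892) − (896 + D) = +996 − D
Setting this equal to +491 kJ gives D = 505 kJ/mol.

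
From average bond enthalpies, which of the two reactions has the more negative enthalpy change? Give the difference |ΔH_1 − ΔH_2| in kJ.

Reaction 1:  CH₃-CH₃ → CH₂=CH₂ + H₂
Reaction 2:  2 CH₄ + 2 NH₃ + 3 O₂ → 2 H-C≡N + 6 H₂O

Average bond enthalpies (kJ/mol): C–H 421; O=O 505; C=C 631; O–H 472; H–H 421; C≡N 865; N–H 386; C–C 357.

Reaction 2, by 1184 kJ

Reaction 1:
  Bonds broken (reactants):
    C–C: 1 × 357 = 357
    C–H: 6 × 421 = 2526
    Σ(broken) = 2883 kJ
  Bonds formed (products):
    C–H: 4 × 421 = 1684
    C=C: 1 × 631 = 631
    H–H: 1 × 421 = 421
    Σ(formed) = 2736 kJ
  ΔH_1 = 2883 − 2736 = +147 kJ
Reaction 2:
  Bonds broken (reactants):
    C–H: 8 × 421 = 3368
    N–H: 6 × 386 = 2316
    O=O: 3 × 505 = 1515
    Σ(broken) = 7199 kJ
  Bonds formed (products):
    C≡N: 2 × 865 = 1730
    C–H: 2 × 421 = 842
    O–H: 12 × 472 = 5664
    Σ(formed) = 8236 kJ
  ΔH_2 = 7199 − 8236 = −1037 kJ
ΔH_1 − ΔH_2 = +1184 kJ, so reaction 2 has the more negative ΔH; |ΔH_1 − ΔH_2| = 1184 kJ.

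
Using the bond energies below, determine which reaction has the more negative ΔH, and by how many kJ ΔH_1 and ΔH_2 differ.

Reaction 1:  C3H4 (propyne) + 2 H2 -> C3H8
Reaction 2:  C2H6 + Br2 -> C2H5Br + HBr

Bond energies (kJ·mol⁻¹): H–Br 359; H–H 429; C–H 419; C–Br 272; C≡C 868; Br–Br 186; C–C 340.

Reaction 1:
  Bonds broken (reactants):
    C≡C: 1 × 868 = 868
    C–C: 1 × 340 = 340
    C–H: 4 × 419 = 1676
    H–H: 2 × 429 = 858
    Σ(broken) = 3742 kJ
  Bonds formed (products):
    C–C: 2 × 340 = 680
    C–H: 8 × 419 = 3352
    Σ(formed) = 4032 kJ
  ΔH_1 = 3742 − 4032 = −290 kJ
Reaction 2:
  Bonds broken (reactants):
    Br–Br: 1 × 186 = 186
    C–C: 1 × 340 = 340
    C–H: 6 × 419 = 2514
    Σ(broken) = 3040 kJ
  Bonds formed (products):
    C–Br: 1 × 272 = 272
    C–C: 1 × 340 = 340
    C–H: 5 × 419 = 2095
    H–Br: 1 × 359 = 359
    Σ(formed) = 3066 kJ
  ΔH_2 = 3040 − 3066 = −26 kJ
ΔH_1 − ΔH_2 = −264 kJ, so reaction 1 has the more negative ΔH; |ΔH_1 − ΔH_2| = 264 kJ.

Reaction 1, by 264 kJ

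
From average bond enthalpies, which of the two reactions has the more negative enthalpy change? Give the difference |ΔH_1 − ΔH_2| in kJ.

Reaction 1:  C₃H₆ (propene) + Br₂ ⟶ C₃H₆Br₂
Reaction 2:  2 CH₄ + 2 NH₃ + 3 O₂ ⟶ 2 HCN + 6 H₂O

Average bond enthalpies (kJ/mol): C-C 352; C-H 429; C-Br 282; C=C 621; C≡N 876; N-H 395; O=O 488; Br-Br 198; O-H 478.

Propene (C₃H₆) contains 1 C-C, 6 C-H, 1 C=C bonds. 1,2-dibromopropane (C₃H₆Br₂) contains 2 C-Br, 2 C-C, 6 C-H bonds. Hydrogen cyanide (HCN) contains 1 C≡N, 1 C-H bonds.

Reaction 2, by 983 kJ

Reaction 1:
  Bonds broken (reactants):
    Br-Br: 1 × 198 = 198
    C-C: 1 × 352 = 352
    C-H: 6 × 429 = 2574
    C=C: 1 × 621 = 621
    Σ(broken) = 3745 kJ
  Bonds formed (products):
    C-Br: 2 × 282 = 564
    C-C: 2 × 352 = 704
    C-H: 6 × 429 = 2574
    Σ(formed) = 3842 kJ
  ΔH_1 = 3745 − 3842 = −97 kJ
Reaction 2:
  Bonds broken (reactants):
    C-H: 8 × 429 = 3432
    N-H: 6 × 395 = 2370
    O=O: 3 × 488 = 1464
    Σ(broken) = 7266 kJ
  Bonds formed (products):
    C≡N: 2 × 876 = 1752
    C-H: 2 × 429 = 858
    O-H: 12 × 478 = 5736
    Σ(formed) = 8346 kJ
  ΔH_2 = 7266 − 8346 = −1080 kJ
ΔH_1 − ΔH_2 = +983 kJ, so reaction 2 has the more negative ΔH; |ΔH_1 − ΔH_2| = 983 kJ.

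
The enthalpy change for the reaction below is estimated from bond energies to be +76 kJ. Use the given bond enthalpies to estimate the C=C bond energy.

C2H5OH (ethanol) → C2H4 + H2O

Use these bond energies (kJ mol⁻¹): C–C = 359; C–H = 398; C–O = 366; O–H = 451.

Let D be the C=C bond energy.
Σ(broken) = 1×359 + 5×398 + 1×366 + 1×451 = 3166
Σ(formed) = 4×398 + 1×D + 2×451 = 2494 + D
ΔH = Σ(broken) − Σ(formed) = (3166) − (2494 + D) = +672 − D
Setting this equal to +76 kJ gives D = 596 kJ/mol.

D(C=C) ≈ 596 kJ/mol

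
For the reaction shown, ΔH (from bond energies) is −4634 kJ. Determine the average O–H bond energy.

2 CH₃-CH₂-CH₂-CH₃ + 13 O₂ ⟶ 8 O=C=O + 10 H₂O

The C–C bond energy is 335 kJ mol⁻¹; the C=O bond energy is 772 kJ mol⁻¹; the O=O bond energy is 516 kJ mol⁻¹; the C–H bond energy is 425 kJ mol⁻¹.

D(O–H) ≈ 475 kJ/mol

Let D be the O–H bond energy.
Σ(broken) = 6×335 + 20×425 + 13×516 = 17218
Σ(formed) = 16×772 + 20×D = 12352 + 20D
ΔH = Σ(broken) − Σ(formed) = (17218) − (12352 + 20D) = +4866 − 20D
Setting this equal to −4634 kJ gives 20D = 9500, so D = 475 kJ/mol.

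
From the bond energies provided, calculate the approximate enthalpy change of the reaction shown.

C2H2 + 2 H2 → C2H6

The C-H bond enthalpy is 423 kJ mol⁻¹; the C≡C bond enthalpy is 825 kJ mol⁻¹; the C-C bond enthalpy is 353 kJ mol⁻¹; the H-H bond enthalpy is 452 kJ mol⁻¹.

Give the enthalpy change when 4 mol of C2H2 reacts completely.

Bonds broken (reactants):
  C≡C: 1 × 825 = 825
  C-H: 2 × 423 = 846
  H-H: 2 × 452 = 904
  Σ(broken) = 2575 kJ
Bonds formed (products):
  C-C: 1 × 353 = 353
  C-H: 6 × 423 = 2538
  Σ(formed) = 2891 kJ
ΔH = Σ(broken) − Σ(formed) = 2575 − 2891 = −316 kJ
For 4× the reaction as written: 4 × (−316) = −1264 kJ

ΔH = −1264 kJ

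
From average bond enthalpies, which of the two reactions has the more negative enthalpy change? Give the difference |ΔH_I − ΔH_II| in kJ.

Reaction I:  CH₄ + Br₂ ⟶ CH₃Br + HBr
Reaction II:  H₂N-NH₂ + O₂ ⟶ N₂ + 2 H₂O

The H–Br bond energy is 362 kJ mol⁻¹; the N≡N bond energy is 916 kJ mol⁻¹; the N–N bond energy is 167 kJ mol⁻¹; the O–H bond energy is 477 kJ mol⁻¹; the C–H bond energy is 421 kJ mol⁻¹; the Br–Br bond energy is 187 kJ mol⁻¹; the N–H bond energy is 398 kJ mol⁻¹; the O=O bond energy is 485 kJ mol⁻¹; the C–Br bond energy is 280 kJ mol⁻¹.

Reaction II, by 546 kJ

Reaction I:
  Bonds broken (reactants):
    Br–Br: 1 × 187 = 187
    C–H: 4 × 421 = 1684
    Σ(broken) = 1871 kJ
  Bonds formed (products):
    C–Br: 1 × 280 = 280
    C–H: 3 × 421 = 1263
    H–Br: 1 × 362 = 362
    Σ(formed) = 1905 kJ
  ΔH_I = 1871 − 1905 = −34 kJ
Reaction II:
  Bonds broken (reactants):
    N–H: 4 × 398 = 1592
    N–N: 1 × 167 = 167
    O=O: 1 × 485 = 485
    Σ(broken) = 2244 kJ
  Bonds formed (products):
    N≡N: 1 × 916 = 916
    O–H: 4 × 477 = 1908
    Σ(formed) = 2824 kJ
  ΔH_II = 2244 − 2824 = −580 kJ
ΔH_I − ΔH_II = +546 kJ, so reaction II has the more negative ΔH; |ΔH_I − ΔH_II| = 546 kJ.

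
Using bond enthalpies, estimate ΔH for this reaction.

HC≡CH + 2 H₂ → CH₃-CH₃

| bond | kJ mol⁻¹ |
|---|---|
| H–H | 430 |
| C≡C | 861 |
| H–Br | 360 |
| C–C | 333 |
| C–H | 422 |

Bonds broken (reactants):
  C≡C: 1 × 861 = 861
  C–H: 2 × 422 = 844
  H–H: 2 × 430 = 860
  Σ(broken) = 2565 kJ
Bonds formed (products):
  C–C: 1 × 333 = 333
  C–H: 6 × 422 = 2532
  Σ(formed) = 2865 kJ
ΔH = Σ(broken) − Σ(formed) = 2565 − 2865 = −300 kJ

ΔH ≈ −300 kJ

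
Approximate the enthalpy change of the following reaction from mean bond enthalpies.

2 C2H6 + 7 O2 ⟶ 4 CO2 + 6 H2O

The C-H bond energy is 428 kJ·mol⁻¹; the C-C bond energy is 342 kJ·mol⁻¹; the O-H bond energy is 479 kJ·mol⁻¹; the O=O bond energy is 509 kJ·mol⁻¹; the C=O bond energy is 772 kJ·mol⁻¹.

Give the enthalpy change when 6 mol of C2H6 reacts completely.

ΔH = −7623 kJ

Bonds broken (reactants):
  C-C: 2 × 342 = 684
  C-H: 12 × 428 = 5136
  O=O: 7 × 509 = 3563
  Σ(broken) = 9383 kJ
Bonds formed (products):
  C=O: 8 × 772 = 6176
  O-H: 12 × 479 = 5748
  Σ(formed) = 11924 kJ
ΔH = Σ(broken) − Σ(formed) = 9383 − 11924 = −2541 kJ
For 3× the reaction as written: 3 × (−2541) = −7623 kJ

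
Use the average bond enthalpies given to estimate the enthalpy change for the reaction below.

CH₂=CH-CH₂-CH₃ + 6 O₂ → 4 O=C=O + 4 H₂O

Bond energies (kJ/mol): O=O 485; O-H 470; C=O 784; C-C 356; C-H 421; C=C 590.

Bonds broken (reactants):
  C-C: 2 × 356 = 712
  C-H: 8 × 421 = 3368
  C=C: 1 × 590 = 590
  O=O: 6 × 485 = 2910
  Σ(broken) = 7580 kJ
Bonds formed (products):
  C=O: 8 × 784 = 6272
  O-H: 8 × 470 = 3760
  Σ(formed) = 10032 kJ
ΔH = Σ(broken) − Σ(formed) = 7580 − 10032 = −2452 kJ

ΔH ≈ −2452 kJ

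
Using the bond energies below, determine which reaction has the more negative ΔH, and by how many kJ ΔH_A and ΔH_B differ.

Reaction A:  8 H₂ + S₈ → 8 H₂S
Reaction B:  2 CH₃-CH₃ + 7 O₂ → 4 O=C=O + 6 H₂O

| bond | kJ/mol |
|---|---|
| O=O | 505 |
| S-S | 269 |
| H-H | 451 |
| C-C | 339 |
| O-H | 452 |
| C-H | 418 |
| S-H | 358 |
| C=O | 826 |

Reaction B, by 2835 kJ

Reaction A:
  Bonds broken (reactants):
    H-H: 8 × 451 = 3608
    S-S: 8 × 269 = 2152
    Σ(broken) = 5760 kJ
  Bonds formed (products):
    S-H: 16 × 358 = 5728
    Σ(formed) = 5728 kJ
  ΔH_A = 5760 − 5728 = +32 kJ
Reaction B:
  Bonds broken (reactants):
    C-C: 2 × 339 = 678
    C-H: 12 × 418 = 5016
    O=O: 7 × 505 = 3535
    Σ(broken) = 9229 kJ
  Bonds formed (products):
    C=O: 8 × 826 = 6608
    O-H: 12 × 452 = 5424
    Σ(formed) = 12032 kJ
  ΔH_B = 9229 − 12032 = −2803 kJ
ΔH_A − ΔH_B = +2835 kJ, so reaction B has the more negative ΔH; |ΔH_A − ΔH_B| = 2835 kJ.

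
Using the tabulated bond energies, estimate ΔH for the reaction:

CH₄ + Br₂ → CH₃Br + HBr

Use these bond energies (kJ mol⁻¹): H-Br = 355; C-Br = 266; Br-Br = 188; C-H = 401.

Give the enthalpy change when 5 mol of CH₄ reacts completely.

Bonds broken (reactants):
  Br-Br: 1 × 188 = 188
  C-H: 4 × 401 = 1604
  Σ(broken) = 1792 kJ
Bonds formed (products):
  C-Br: 1 × 266 = 266
  C-H: 3 × 401 = 1203
  H-Br: 1 × 355 = 355
  Σ(formed) = 1824 kJ
ΔH = Σ(broken) − Σ(formed) = 1792 − 1824 = −32 kJ
For 5× the reaction as written: 5 × (−32) = −160 kJ

ΔH = −160 kJ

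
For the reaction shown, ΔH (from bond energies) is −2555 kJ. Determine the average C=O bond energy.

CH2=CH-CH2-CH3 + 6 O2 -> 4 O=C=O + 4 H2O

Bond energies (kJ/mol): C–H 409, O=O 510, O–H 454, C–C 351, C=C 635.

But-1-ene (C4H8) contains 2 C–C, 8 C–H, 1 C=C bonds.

Let D be the C=O bond energy.
Σ(broken) = 2×351 + 8×409 + 1×635 + 6×510 = 7669
Σ(formed) = 8×D + 8×454 = 3632 + 8D
ΔH = Σ(broken) − Σ(formed) = (7669) − (3632 + 8D) = +4037 − 8D
Setting this equal to −2555 kJ gives 8D = 6592, so D = 824 kJ/mol.

D(C=O) ≈ 824 kJ/mol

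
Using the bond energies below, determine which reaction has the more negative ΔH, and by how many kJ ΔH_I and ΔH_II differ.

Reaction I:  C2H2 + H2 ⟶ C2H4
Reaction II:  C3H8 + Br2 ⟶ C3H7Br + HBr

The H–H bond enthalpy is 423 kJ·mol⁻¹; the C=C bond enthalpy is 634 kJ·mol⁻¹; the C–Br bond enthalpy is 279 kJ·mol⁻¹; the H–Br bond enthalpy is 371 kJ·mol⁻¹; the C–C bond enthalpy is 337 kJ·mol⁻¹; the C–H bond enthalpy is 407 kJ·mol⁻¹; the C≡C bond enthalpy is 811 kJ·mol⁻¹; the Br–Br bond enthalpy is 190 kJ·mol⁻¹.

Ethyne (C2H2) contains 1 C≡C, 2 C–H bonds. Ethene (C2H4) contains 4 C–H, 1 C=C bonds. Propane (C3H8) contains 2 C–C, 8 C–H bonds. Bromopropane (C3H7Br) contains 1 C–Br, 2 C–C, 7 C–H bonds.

Reaction I:
  Bonds broken (reactants):
    C≡C: 1 × 811 = 811
    C–H: 2 × 407 = 814
    H–H: 1 × 423 = 423
    Σ(broken) = 2048 kJ
  Bonds formed (products):
    C–H: 4 × 407 = 1628
    C=C: 1 × 634 = 634
    Σ(formed) = 2262 kJ
  ΔH_I = 2048 − 2262 = −214 kJ
Reaction II:
  Bonds broken (reactants):
    Br–Br: 1 × 190 = 190
    C–C: 2 × 337 = 674
    C–H: 8 × 407 = 3256
    Σ(broken) = 4120 kJ
  Bonds formed (products):
    C–Br: 1 × 279 = 279
    C–C: 2 × 337 = 674
    C–H: 7 × 407 = 2849
    H–Br: 1 × 371 = 371
    Σ(formed) = 4173 kJ
  ΔH_II = 4120 − 4173 = −53 kJ
ΔH_I − ΔH_II = −161 kJ, so reaction I has the more negative ΔH; |ΔH_I − ΔH_II| = 161 kJ.

Reaction I, by 161 kJ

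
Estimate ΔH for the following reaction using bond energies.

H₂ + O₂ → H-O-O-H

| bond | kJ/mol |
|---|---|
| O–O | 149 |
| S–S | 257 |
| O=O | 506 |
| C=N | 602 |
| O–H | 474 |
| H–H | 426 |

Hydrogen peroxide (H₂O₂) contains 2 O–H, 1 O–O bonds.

Bonds broken (reactants):
  H–H: 1 × 426 = 426
  O=O: 1 × 506 = 506
  Σ(broken) = 932 kJ
Bonds formed (products):
  O–H: 2 × 474 = 948
  O–O: 1 × 149 = 149
  Σ(formed) = 1097 kJ
ΔH = Σ(broken) − Σ(formed) = 932 − 1097 = −165 kJ

ΔH ≈ −165 kJ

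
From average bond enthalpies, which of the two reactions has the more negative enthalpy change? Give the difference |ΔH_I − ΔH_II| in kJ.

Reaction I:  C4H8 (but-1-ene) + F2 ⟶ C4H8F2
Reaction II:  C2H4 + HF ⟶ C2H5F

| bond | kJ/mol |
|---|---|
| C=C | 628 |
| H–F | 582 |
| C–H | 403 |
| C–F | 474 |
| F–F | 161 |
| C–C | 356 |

Reaction I, by 492 kJ

Reaction I:
  Bonds broken (reactants):
    C–C: 2 × 356 = 712
    C–H: 8 × 403 = 3224
    C=C: 1 × 628 = 628
    F–F: 1 × 161 = 161
    Σ(broken) = 4725 kJ
  Bonds formed (products):
    C–C: 3 × 356 = 1068
    C–F: 2 × 474 = 948
    C–H: 8 × 403 = 3224
    Σ(formed) = 5240 kJ
  ΔH_I = 4725 − 5240 = −515 kJ
Reaction II:
  Bonds broken (reactants):
    C–H: 4 × 403 = 1612
    C=C: 1 × 628 = 628
    H–F: 1 × 582 = 582
    Σ(broken) = 2822 kJ
  Bonds formed (products):
    C–C: 1 × 356 = 356
    C–F: 1 × 474 = 474
    C–H: 5 × 403 = 2015
    Σ(formed) = 2845 kJ
  ΔH_II = 2822 − 2845 = −23 kJ
ΔH_I − ΔH_II = −492 kJ, so reaction I has the more negative ΔH; |ΔH_I − ΔH_II| = 492 kJ.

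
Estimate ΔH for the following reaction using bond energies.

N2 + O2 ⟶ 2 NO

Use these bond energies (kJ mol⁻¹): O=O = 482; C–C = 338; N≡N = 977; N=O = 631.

Bonds broken (reactants):
  N≡N: 1 × 977 = 977
  O=O: 1 × 482 = 482
  Σ(broken) = 1459 kJ
Bonds formed (products):
  N=O: 2 × 631 = 1262
  Σ(formed) = 1262 kJ
ΔH = Σ(broken) − Σ(formed) = 1459 − 1262 = +197 kJ

ΔH ≈ +197 kJ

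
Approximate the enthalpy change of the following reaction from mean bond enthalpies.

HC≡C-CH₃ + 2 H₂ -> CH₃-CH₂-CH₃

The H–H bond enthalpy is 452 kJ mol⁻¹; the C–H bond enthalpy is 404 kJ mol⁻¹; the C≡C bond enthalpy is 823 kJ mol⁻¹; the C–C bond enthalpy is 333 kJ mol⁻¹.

ΔH ≈ −222 kJ

Bonds broken (reactants):
  C≡C: 1 × 823 = 823
  C–C: 1 × 333 = 333
  C–H: 4 × 404 = 1616
  H–H: 2 × 452 = 904
  Σ(broken) = 3676 kJ
Bonds formed (products):
  C–C: 2 × 333 = 666
  C–H: 8 × 404 = 3232
  Σ(formed) = 3898 kJ
ΔH = Σ(broken) − Σ(formed) = 3676 − 3898 = −222 kJ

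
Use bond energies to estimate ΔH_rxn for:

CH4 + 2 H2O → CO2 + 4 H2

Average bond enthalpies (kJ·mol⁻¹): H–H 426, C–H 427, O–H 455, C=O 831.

Bonds broken (reactants):
  C–H: 4 × 427 = 1708
  O–H: 4 × 455 = 1820
  Σ(broken) = 3528 kJ
Bonds formed (products):
  C=O: 2 × 831 = 1662
  H–H: 4 × 426 = 1704
  Σ(formed) = 3366 kJ
ΔH = Σ(broken) − Σ(formed) = 3528 − 3366 = +162 kJ

ΔH ≈ +162 kJ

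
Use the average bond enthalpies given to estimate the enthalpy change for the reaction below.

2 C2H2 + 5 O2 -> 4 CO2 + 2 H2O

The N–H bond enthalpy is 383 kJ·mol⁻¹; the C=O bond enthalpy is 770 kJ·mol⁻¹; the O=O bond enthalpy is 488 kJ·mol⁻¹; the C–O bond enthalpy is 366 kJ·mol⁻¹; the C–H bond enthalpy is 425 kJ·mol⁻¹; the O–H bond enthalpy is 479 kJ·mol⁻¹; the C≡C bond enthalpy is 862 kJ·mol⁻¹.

ΔH ≈ −2212 kJ

Bonds broken (reactants):
  C≡C: 2 × 862 = 1724
  C–H: 4 × 425 = 1700
  O=O: 5 × 488 = 2440
  Σ(broken) = 5864 kJ
Bonds formed (products):
  C=O: 8 × 770 = 6160
  O–H: 4 × 479 = 1916
  Σ(formed) = 8076 kJ
ΔH = Σ(broken) − Σ(formed) = 5864 − 8076 = −2212 kJ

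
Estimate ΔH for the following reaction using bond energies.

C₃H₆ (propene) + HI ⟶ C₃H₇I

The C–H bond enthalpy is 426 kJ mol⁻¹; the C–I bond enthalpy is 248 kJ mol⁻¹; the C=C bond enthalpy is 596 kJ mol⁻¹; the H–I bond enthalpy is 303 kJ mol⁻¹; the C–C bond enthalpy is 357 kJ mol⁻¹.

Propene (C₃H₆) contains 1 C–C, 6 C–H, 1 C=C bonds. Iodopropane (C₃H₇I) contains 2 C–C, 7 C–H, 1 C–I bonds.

Bonds broken (reactants):
  C–C: 1 × 357 = 357
  C–H: 6 × 426 = 2556
  C=C: 1 × 596 = 596
  H–I: 1 × 303 = 303
  Σ(broken) = 3812 kJ
Bonds formed (products):
  C–C: 2 × 357 = 714
  C–H: 7 × 426 = 2982
  C–I: 1 × 248 = 248
  Σ(formed) = 3944 kJ
ΔH = Σ(broken) − Σ(formed) = 3812 − 3944 = −132 kJ

ΔH ≈ −132 kJ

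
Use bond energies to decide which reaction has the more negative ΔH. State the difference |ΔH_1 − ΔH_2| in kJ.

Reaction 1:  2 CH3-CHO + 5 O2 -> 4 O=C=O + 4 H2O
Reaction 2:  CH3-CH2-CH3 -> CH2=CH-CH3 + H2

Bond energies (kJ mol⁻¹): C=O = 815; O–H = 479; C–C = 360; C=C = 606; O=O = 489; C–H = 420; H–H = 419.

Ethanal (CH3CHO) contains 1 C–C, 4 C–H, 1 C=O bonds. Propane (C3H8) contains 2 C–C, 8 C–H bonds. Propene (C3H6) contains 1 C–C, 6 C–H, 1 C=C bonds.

Reaction 1:
  Bonds broken (reactants):
    C–C: 2 × 360 = 720
    C–H: 8 × 420 = 3360
    C=O: 2 × 815 = 1630
    O=O: 5 × 489 = 2445
    Σ(broken) = 8155 kJ
  Bonds formed (products):
    C=O: 8 × 815 = 6520
    O–H: 8 × 479 = 3832
    Σ(formed) = 10352 kJ
  ΔH_1 = 8155 − 10352 = −2197 kJ
Reaction 2:
  Bonds broken (reactants):
    C–C: 2 × 360 = 720
    C–H: 8 × 420 = 3360
    Σ(broken) = 4080 kJ
  Bonds formed (products):
    C–C: 1 × 360 = 360
    C–H: 6 × 420 = 2520
    C=C: 1 × 606 = 606
    H–H: 1 × 419 = 419
    Σ(formed) = 3905 kJ
  ΔH_2 = 4080 − 3905 = +175 kJ
ΔH_1 − ΔH_2 = −2372 kJ, so reaction 1 has the more negative ΔH; |ΔH_1 − ΔH_2| = 2372 kJ.

Reaction 1, by 2372 kJ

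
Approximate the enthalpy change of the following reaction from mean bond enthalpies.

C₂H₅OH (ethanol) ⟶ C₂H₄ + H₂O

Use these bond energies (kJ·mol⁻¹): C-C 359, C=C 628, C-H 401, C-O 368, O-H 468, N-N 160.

Bonds broken (reactants):
  C-C: 1 × 359 = 359
  C-H: 5 × 401 = 2005
  C-O: 1 × 368 = 368
  O-H: 1 × 468 = 468
  Σ(broken) = 3200 kJ
Bonds formed (products):
  C-H: 4 × 401 = 1604
  C=C: 1 × 628 = 628
  O-H: 2 × 468 = 936
  Σ(formed) = 3168 kJ
ΔH = Σ(broken) − Σ(formed) = 3200 − 3168 = +32 kJ

ΔH ≈ +32 kJ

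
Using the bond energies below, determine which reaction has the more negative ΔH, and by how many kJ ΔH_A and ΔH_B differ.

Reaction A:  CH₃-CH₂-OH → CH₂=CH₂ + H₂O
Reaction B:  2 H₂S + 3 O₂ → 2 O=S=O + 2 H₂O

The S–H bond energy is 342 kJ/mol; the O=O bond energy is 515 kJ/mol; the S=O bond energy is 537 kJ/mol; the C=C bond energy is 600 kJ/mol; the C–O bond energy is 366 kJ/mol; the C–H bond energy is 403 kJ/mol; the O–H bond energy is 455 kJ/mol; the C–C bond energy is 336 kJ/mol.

Reaction A:
  Bonds broken (reactants):
    C–C: 1 × 336 = 336
    C–H: 5 × 403 = 2015
    C–O: 1 × 366 = 366
    O–H: 1 × 455 = 455
    Σ(broken) = 3172 kJ
  Bonds formed (products):
    C–H: 4 × 403 = 1612
    C=C: 1 × 600 = 600
    O–H: 2 × 455 = 910
    Σ(formed) = 3122 kJ
  ΔH_A = 3172 − 3122 = +50 kJ
Reaction B:
  Bonds broken (reactants):
    O=O: 3 × 515 = 1545
    S–H: 4 × 342 = 1368
    Σ(broken) = 2913 kJ
  Bonds formed (products):
    O–H: 4 × 455 = 1820
    S=O: 4 × 537 = 2148
    Σ(formed) = 3968 kJ
  ΔH_B = 2913 − 3968 = −1055 kJ
ΔH_A − ΔH_B = +1105 kJ, so reaction B has the more negative ΔH; |ΔH_A − ΔH_B| = 1105 kJ.

Reaction B, by 1105 kJ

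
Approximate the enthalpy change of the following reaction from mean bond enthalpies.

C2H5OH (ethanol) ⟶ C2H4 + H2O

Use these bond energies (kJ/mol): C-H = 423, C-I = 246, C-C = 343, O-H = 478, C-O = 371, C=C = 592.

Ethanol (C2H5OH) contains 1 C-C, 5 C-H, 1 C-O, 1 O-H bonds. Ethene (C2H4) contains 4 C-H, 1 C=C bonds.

Bonds broken (reactants):
  C-C: 1 × 343 = 343
  C-H: 5 × 423 = 2115
  C-O: 1 × 371 = 371
  O-H: 1 × 478 = 478
  Σ(broken) = 3307 kJ
Bonds formed (products):
  C-H: 4 × 423 = 1692
  C=C: 1 × 592 = 592
  O-H: 2 × 478 = 956
  Σ(formed) = 3240 kJ
ΔH = Σ(broken) − Σ(formed) = 3307 − 3240 = +67 kJ

ΔH ≈ +67 kJ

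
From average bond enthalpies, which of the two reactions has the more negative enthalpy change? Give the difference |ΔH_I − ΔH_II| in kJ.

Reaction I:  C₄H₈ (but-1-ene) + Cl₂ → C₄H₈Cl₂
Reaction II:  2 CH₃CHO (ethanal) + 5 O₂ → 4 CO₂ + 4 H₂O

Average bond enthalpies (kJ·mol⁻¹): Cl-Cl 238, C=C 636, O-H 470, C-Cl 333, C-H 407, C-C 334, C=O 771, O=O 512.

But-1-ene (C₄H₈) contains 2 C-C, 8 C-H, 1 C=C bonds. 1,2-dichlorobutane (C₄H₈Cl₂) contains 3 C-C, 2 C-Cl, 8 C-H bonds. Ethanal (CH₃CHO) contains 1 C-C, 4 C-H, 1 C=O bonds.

Reaction II, by 1776 kJ

Reaction I:
  Bonds broken (reactants):
    C-C: 2 × 334 = 668
    C-H: 8 × 407 = 3256
    C=C: 1 × 636 = 636
    Cl-Cl: 1 × 238 = 238
    Σ(broken) = 4798 kJ
  Bonds formed (products):
    C-C: 3 × 334 = 1002
    C-Cl: 2 × 333 = 666
    C-H: 8 × 407 = 3256
    Σ(formed) = 4924 kJ
  ΔH_I = 4798 − 4924 = −126 kJ
Reaction II:
  Bonds broken (reactants):
    C-C: 2 × 334 = 668
    C-H: 8 × 407 = 3256
    C=O: 2 × 771 = 1542
    O=O: 5 × 512 = 2560
    Σ(broken) = 8026 kJ
  Bonds formed (products):
    C=O: 8 × 771 = 6168
    O-H: 8 × 470 = 3760
    Σ(formed) = 9928 kJ
  ΔH_II = 8026 − 9928 = −1902 kJ
ΔH_I − ΔH_II = +1776 kJ, so reaction II has the more negative ΔH; |ΔH_I − ΔH_II| = 1776 kJ.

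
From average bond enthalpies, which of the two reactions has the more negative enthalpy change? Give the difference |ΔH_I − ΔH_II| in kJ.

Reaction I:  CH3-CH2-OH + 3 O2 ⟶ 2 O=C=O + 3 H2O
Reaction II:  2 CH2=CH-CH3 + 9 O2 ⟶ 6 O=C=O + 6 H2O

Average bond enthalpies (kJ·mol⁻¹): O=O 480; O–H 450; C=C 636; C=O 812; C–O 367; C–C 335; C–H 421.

Reaction I:
  Bonds broken (reactants):
    C–C: 1 × 335 = 335
    C–H: 5 × 421 = 2105
    C–O: 1 × 367 = 367
    O–H: 1 × 450 = 450
    O=O: 3 × 480 = 1440
    Σ(broken) = 4697 kJ
  Bonds formed (products):
    C=O: 4 × 812 = 3248
    O–H: 6 × 450 = 2700
    Σ(formed) = 5948 kJ
  ΔH_I = 4697 − 5948 = −1251 kJ
Reaction II:
  Bonds broken (reactants):
    C–C: 2 × 335 = 670
    C–H: 12 × 421 = 5052
    C=C: 2 × 636 = 1272
    O=O: 9 × 480 = 4320
    Σ(broken) = 11314 kJ
  Bonds formed (products):
    C=O: 12 × 812 = 9744
    O–H: 12 × 450 = 5400
    Σ(formed) = 15144 kJ
  ΔH_II = 11314 − 15144 = −3830 kJ
ΔH_I − ΔH_II = +2579 kJ, so reaction II has the more negative ΔH; |ΔH_I − ΔH_II| = 2579 kJ.

Reaction II, by 2579 kJ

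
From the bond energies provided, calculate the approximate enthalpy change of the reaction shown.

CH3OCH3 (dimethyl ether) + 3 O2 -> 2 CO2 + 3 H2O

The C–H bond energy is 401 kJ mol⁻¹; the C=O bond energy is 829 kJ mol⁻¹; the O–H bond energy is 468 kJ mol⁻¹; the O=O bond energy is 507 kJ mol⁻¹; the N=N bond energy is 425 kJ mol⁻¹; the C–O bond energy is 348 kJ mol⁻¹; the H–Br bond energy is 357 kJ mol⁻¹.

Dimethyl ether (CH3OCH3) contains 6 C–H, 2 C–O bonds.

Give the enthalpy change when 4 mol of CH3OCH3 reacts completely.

ΔH = −6004 kJ

Bonds broken (reactants):
  C–H: 6 × 401 = 2406
  C–O: 2 × 348 = 696
  O=O: 3 × 507 = 1521
  Σ(broken) = 4623 kJ
Bonds formed (products):
  C=O: 4 × 829 = 3316
  O–H: 6 × 468 = 2808
  Σ(formed) = 6124 kJ
ΔH = Σ(broken) − Σ(formed) = 4623 − 6124 = −1501 kJ
For 4× the reaction as written: 4 × (−1501) = −6004 kJ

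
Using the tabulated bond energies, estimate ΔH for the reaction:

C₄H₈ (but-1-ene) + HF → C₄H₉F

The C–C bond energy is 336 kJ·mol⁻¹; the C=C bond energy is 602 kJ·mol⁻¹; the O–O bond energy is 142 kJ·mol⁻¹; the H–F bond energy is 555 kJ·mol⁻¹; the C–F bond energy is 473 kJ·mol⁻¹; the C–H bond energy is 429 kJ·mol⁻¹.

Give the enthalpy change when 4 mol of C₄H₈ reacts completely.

Bonds broken (reactants):
  C–C: 2 × 336 = 672
  C–H: 8 × 429 = 3432
  C=C: 1 × 602 = 602
  H–F: 1 × 555 = 555
  Σ(broken) = 5261 kJ
Bonds formed (products):
  C–C: 3 × 336 = 1008
  C–F: 1 × 473 = 473
  C–H: 9 × 429 = 3861
  Σ(formed) = 5342 kJ
ΔH = Σ(broken) − Σ(formed) = 5261 − 5342 = −81 kJ
For 4× the reaction as written: 4 × (−81) = −324 kJ

ΔH = −324 kJ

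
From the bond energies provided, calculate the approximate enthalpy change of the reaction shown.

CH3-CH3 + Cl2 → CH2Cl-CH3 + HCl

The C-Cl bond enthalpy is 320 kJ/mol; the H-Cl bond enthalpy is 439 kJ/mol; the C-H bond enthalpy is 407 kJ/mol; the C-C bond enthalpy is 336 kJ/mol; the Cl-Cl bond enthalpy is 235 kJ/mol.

Bonds broken (reactants):
  C-C: 1 × 336 = 336
  C-H: 6 × 407 = 2442
  Cl-Cl: 1 × 235 = 235
  Σ(broken) = 3013 kJ
Bonds formed (products):
  C-C: 1 × 336 = 336
  C-Cl: 1 × 320 = 320
  C-H: 5 × 407 = 2035
  H-Cl: 1 × 439 = 439
  Σ(formed) = 3130 kJ
ΔH = Σ(broken) − Σ(formed) = 3013 − 3130 = −117 kJ

ΔH ≈ −117 kJ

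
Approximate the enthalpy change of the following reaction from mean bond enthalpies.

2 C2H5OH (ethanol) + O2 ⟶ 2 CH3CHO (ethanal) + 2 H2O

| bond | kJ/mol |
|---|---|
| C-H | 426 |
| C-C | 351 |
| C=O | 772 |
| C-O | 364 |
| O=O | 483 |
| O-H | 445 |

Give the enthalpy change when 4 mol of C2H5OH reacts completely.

Bonds broken (reactants):
  C-C: 2 × 351 = 702
  C-H: 10 × 426 = 4260
  C-O: 2 × 364 = 728
  O-H: 2 × 445 = 890
  O=O: 1 × 483 = 483
  Σ(broken) = 7063 kJ
Bonds formed (products):
  C-C: 2 × 351 = 702
  C-H: 8 × 426 = 3408
  C=O: 2 × 772 = 1544
  O-H: 4 × 445 = 1780
  Σ(formed) = 7434 kJ
ΔH = Σ(broken) − Σ(formed) = 7063 − 7434 = −371 kJ
For 2× the reaction as written: 2 × (−371) = −742 kJ

ΔH = −742 kJ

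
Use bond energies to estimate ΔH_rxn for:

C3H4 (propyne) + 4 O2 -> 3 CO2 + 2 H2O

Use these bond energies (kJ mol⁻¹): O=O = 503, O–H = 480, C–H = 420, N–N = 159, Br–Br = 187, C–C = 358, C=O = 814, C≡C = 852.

Bonds broken (reactants):
  C≡C: 1 × 852 = 852
  C–C: 1 × 358 = 358
  C–H: 4 × 420 = 1680
  O=O: 4 × 503 = 2012
  Σ(broken) = 4902 kJ
Bonds formed (products):
  C=O: 6 × 814 = 4884
  O–H: 4 × 480 = 1920
  Σ(formed) = 6804 kJ
ΔH = Σ(broken) − Σ(formed) = 4902 − 6804 = −1902 kJ

ΔH ≈ −1902 kJ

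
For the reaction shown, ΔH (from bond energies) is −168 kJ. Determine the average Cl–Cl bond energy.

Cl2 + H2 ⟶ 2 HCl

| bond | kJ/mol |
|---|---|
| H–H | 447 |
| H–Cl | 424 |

Let D be the Cl–Cl bond energy.
Σ(broken) = 1×D + 1×447 = 447 + D
Σ(formed) = 2×424 = 848
ΔH = Σ(broken) − Σ(formed) = (447 + D) − (848) = −401 + D
Setting this equal to −168 kJ gives D = 233 kJ/mol.

D(Cl–Cl) ≈ 233 kJ/mol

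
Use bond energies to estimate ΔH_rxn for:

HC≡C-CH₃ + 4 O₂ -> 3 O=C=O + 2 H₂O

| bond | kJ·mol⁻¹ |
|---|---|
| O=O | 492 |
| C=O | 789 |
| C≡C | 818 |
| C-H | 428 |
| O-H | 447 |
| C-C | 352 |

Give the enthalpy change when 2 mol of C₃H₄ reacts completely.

ΔH = −3344 kJ

Bonds broken (reactants):
  C≡C: 1 × 818 = 818
  C-C: 1 × 352 = 352
  C-H: 4 × 428 = 1712
  O=O: 4 × 492 = 1968
  Σ(broken) = 4850 kJ
Bonds formed (products):
  C=O: 6 × 789 = 4734
  O-H: 4 × 447 = 1788
  Σ(formed) = 6522 kJ
ΔH = Σ(broken) − Σ(formed) = 4850 − 6522 = −1672 kJ
For 2× the reaction as written: 2 × (−1672) = −3344 kJ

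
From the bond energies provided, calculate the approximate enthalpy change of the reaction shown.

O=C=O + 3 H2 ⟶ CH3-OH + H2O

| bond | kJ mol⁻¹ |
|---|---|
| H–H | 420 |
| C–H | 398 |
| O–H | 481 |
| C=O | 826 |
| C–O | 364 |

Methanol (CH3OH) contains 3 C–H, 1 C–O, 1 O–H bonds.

Bonds broken (reactants):
  C=O: 2 × 826 = 1652
  H–H: 3 × 420 = 1260
  Σ(broken) = 2912 kJ
Bonds formed (products):
  C–H: 3 × 398 = 1194
  C–O: 1 × 364 = 364
  O–H: 3 × 481 = 1443
  Σ(formed) = 3001 kJ
ΔH = Σ(broken) − Σ(formed) = 2912 − 3001 = −89 kJ

ΔH ≈ −89 kJ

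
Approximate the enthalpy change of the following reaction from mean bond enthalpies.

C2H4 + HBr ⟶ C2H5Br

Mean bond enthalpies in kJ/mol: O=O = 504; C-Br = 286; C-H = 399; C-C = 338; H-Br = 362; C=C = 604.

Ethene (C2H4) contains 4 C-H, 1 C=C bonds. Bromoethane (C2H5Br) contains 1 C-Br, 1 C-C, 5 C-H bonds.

Bonds broken (reactants):
  C-H: 4 × 399 = 1596
  C=C: 1 × 604 = 604
  H-Br: 1 × 362 = 362
  Σ(broken) = 2562 kJ
Bonds formed (products):
  C-Br: 1 × 286 = 286
  C-C: 1 × 338 = 338
  C-H: 5 × 399 = 1995
  Σ(formed) = 2619 kJ
ΔH = Σ(broken) − Σ(formed) = 2562 − 2619 = −57 kJ

ΔH ≈ −57 kJ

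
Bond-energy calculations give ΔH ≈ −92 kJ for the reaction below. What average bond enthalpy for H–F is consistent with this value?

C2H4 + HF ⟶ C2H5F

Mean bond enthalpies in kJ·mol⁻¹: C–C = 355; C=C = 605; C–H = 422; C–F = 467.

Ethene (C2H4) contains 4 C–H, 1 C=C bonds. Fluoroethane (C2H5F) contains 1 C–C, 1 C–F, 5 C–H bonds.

Let D be the H–F bond energy.
Σ(broken) = 4×422 + 1×605 + 1×D = 2293 + D
Σ(formed) = 1×355 + 1×467 + 5×422 = 2932
ΔH = Σ(broken) − Σ(formed) = (2293 + D) − (2932) = −639 + D
Setting this equal to −92 kJ gives D = 547 kJ/mol.

D(H–F) ≈ 547 kJ/mol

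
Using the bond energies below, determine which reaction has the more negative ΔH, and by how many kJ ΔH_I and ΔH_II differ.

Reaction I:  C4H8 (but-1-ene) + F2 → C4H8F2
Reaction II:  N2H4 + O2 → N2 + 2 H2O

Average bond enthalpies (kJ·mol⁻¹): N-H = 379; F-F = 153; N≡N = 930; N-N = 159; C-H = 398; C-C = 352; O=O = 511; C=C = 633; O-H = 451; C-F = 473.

Reaction I:
  Bonds broken (reactants):
    C-C: 2 × 352 = 704
    C-H: 8 × 398 = 3184
    C=C: 1 × 633 = 633
    F-F: 1 × 153 = 153
    Σ(broken) = 4674 kJ
  Bonds formed (products):
    C-C: 3 × 352 = 1056
    C-F: 2 × 473 = 946
    C-H: 8 × 398 = 3184
    Σ(formed) = 5186 kJ
  ΔH_I = 4674 − 5186 = −512 kJ
Reaction II:
  Bonds broken (reactants):
    N-H: 4 × 379 = 1516
    N-N: 1 × 159 = 159
    O=O: 1 × 511 = 511
    Σ(broken) = 2186 kJ
  Bonds formed (products):
    N≡N: 1 × 930 = 930
    O-H: 4 × 451 = 1804
    Σ(formed) = 2734 kJ
  ΔH_II = 2186 − 2734 = −548 kJ
ΔH_I − ΔH_II = +36 kJ, so reaction II has the more negative ΔH; |ΔH_I − ΔH_II| = 36 kJ.

Reaction II, by 36 kJ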